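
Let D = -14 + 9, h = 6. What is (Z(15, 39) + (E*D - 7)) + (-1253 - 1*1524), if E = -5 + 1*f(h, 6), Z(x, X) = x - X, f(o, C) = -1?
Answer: -2778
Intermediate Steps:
E = -6 (E = -5 + 1*(-1) = -5 - 1 = -6)
D = -5
(Z(15, 39) + (E*D - 7)) + (-1253 - 1*1524) = ((15 - 1*39) + (-6*(-5) - 7)) + (-1253 - 1*1524) = ((15 - 39) + (30 - 7)) + (-1253 - 1524) = (-24 + 23) - 2777 = -1 - 2777 = -2778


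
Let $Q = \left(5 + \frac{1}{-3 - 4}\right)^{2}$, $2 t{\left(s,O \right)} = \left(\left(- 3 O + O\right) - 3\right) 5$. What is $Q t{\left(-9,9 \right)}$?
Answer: $- \frac{8670}{7} \approx -1238.6$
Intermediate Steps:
$t{\left(s,O \right)} = - \frac{15}{2} - 5 O$ ($t{\left(s,O \right)} = \frac{\left(\left(- 3 O + O\right) - 3\right) 5}{2} = \frac{\left(- 2 O - 3\right) 5}{2} = \frac{\left(-3 - 2 O\right) 5}{2} = \frac{-15 - 10 O}{2} = - \frac{15}{2} - 5 O$)
$Q = \frac{1156}{49}$ ($Q = \left(5 + \frac{1}{-7}\right)^{2} = \left(5 - \frac{1}{7}\right)^{2} = \left(\frac{34}{7}\right)^{2} = \frac{1156}{49} \approx 23.592$)
$Q t{\left(-9,9 \right)} = \frac{1156 \left(- \frac{15}{2} - 45\right)}{49} = \frac{1156}{49} \left(- \frac{105}{2}\right) = - \frac{8670}{7}$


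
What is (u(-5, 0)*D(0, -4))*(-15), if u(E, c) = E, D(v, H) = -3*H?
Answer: 900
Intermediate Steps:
(u(-5, 0)*D(0, -4))*(-15) = -(-15)*(-4)*(-15) = -5*12*(-15) = -60*(-15) = 900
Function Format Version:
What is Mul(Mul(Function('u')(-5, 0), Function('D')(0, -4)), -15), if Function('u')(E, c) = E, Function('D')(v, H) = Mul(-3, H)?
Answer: 900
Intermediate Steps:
Mul(Mul(Function('u')(-5, 0), Function('D')(0, -4)), -15) = Mul(Mul(-5, Mul(-3, -4)), -15) = Mul(Mul(-5, 12), -15) = Mul(-60, -15) = 900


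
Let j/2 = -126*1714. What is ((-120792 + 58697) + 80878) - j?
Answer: 450711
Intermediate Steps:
j = -431928 (j = 2*(-126*1714) = 2*(-215964) = -431928)
((-120792 + 58697) + 80878) - j = ((-120792 + 58697) + 80878) - 1*(-431928) = (-62095 + 80878) + 431928 = 18783 + 431928 = 450711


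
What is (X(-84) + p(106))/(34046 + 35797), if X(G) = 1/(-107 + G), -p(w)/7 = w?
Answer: -47241/4446671 ≈ -0.010624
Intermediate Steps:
p(w) = -7*w
(X(-84) + p(106))/(34046 + 35797) = (1/(-107 - 84) - 7*106)/(34046 + 35797) = (1/(-191) - 742)/69843 = (-1/191 - 742)*(1/69843) = -141723/191*1/69843 = -47241/4446671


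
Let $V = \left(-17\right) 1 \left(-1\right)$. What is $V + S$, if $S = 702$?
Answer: $719$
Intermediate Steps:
$V = 17$ ($V = \left(-17\right) \left(-1\right) = 17$)
$V + S = 17 + 702 = 719$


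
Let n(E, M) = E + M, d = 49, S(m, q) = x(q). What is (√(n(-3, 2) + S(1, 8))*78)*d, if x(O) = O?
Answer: 3822*√7 ≈ 10112.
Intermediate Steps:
S(m, q) = q
(√(n(-3, 2) + S(1, 8))*78)*d = (√((-3 + 2) + 8)*78)*49 = (√(-1 + 8)*78)*49 = (√7*78)*49 = (78*√7)*49 = 3822*√7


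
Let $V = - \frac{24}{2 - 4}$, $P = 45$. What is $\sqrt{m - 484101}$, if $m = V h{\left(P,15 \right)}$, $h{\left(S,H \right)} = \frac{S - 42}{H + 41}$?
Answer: $\frac{3 i \sqrt{10542630}}{14} \approx 695.77 i$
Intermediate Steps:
$h{\left(S,H \right)} = \frac{-42 + S}{41 + H}$
$V = 12$ ($V = - \frac{24}{-2} = \left(-24\right) \left(- \frac{1}{2}\right) = 12$)
$m = \frac{9}{14}$ ($m = 12 \frac{-42 + 45}{41 + 15} = 12 \cdot \frac{1}{56} \cdot 3 = 12 \cdot \frac{3}{56} = \frac{9}{14} \approx 0.64286$)
$\sqrt{m - 484101} = \sqrt{\frac{9}{14} - 484101} = \sqrt{- \frac{6777405}{14}} = \frac{3 i \sqrt{10542630}}{14}$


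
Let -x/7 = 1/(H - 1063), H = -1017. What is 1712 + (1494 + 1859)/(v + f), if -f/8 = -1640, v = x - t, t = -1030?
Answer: 50394570224/29432007 ≈ 1712.2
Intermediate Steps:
x = 7/2080 (x = -7/(-1017 - 1063) = -7/(-2080) = -7*(-1/2080) = 7/2080 ≈ 0.0033654)
v = 2142407/2080 (v = 7/2080 - 1*(-1030) = 7/2080 + 1030 = 2142407/2080 ≈ 1030.0)
f = 13120 (f = -8*(-1640) = 13120)
1712 + (1494 + 1859)/(v + f) = 1712 + (1494 + 1859)/(2142407/2080 + 13120) = 1712 + 3353/(29432007/2080) = 1712 + 3353*(2080/29432007) = 1712 + 6974240/29432007 = 50394570224/29432007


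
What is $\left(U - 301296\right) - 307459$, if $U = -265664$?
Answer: $-874419$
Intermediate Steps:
$\left(U - 301296\right) - 307459 = \left(-265664 - 301296\right) - 307459 = -566960 - 307459 = -874419$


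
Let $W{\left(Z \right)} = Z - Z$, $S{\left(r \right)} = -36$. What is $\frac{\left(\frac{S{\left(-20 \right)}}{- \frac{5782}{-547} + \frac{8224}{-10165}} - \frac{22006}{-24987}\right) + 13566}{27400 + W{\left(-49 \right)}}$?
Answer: $\frac{1532846445309553}{3096615494682300} \approx 0.49501$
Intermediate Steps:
$W{\left(Z \right)} = 0$
$\frac{\left(\frac{S{\left(-20 \right)}}{- \frac{5782}{-547} + \frac{8224}{-10165}} - \frac{22006}{-24987}\right) + 13566}{27400 + W{\left(-49 \right)}} = \frac{\left(- \frac{36}{- \frac{5782}{-547} + \frac{8224}{-10165}} - \frac{22006}{-24987}\right) + 13566}{27400 + 0} = \frac{\left(- \frac{36}{\left(-5782\right) \left(- \frac{1}{547}\right) + 8224 \left(- \frac{1}{10165}\right)} - - \frac{22006}{24987}\right) + 13566}{27400} = \left(\left(- \frac{36}{\frac{5782}{547} - \frac{8224}{10165}} + \frac{22006}{24987}\right) + 13566\right) \frac{1}{27400} = \left(\left(- \frac{36}{\frac{54275502}{5560255}} + \frac{22006}{24987}\right) + 13566\right) \frac{1}{27400} = \left(\left(\left(-36\right) \frac{5560255}{54275502} + \frac{22006}{24987}\right) + 13566\right) \frac{1}{27400} = \left(\left(- \frac{33361530}{9045917} + \frac{22006}{24987}\right) + 13566\right) \frac{1}{27400} = \left(- \frac{634540100608}{226030328079} + 13566\right) \frac{1}{27400} = \frac{3065692890619106}{226030328079} \cdot \frac{1}{27400} = \frac{1532846445309553}{3096615494682300}$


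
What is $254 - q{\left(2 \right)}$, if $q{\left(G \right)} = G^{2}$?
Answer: $250$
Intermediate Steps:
$254 - q{\left(2 \right)} = 254 - 2^{2} = 254 - 4 = 250$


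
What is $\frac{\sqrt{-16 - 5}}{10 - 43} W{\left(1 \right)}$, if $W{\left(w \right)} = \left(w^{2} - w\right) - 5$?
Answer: $\frac{5 i \sqrt{21}}{33} \approx 0.69433 i$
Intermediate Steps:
$W{\left(w \right)} = -5 + w^{2} - w$
$\frac{\sqrt{-16 - 5}}{10 - 43} W{\left(1 \right)} = \frac{\sqrt{-16 - 5}}{10 - 43} \left(-5 + 1^{2} - 1\right) = \frac{\sqrt{-21}}{-33} \left(-5 + 1 - 1\right) = - \frac{i \sqrt{21}}{33} \left(-5\right) = \frac{5 i \sqrt{21}}{33}$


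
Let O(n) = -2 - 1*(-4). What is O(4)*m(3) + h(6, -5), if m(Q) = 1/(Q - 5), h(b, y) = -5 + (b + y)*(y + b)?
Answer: -5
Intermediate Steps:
h(b, y) = -5 + (b + y)² (h(b, y) = -5 + (b + y)*(b + y) = -5 + (b + y)²)
m(Q) = 1/(-5 + Q)
O(n) = 2 (O(n) = -2 + 4 = 2)
O(4)*m(3) + h(6, -5) = 2/(-5 + 3) + (-5 + (6 - 5)²) = 2/(-2) + (-5 + 1²) = 2*(-½) + (-5 + 1) = -1 - 4 = -5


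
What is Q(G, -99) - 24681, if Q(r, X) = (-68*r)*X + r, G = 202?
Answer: 1335385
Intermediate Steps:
Q(r, X) = r - 68*X*r (Q(r, X) = -68*X*r + r = r - 68*X*r)
Q(G, -99) - 24681 = 202*(1 - 68*(-99)) - 24681 = 202*(1 + 6732) - 24681 = 202*6733 - 24681 = 1360066 - 24681 = 1335385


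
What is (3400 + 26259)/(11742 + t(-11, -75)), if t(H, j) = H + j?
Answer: 29659/11656 ≈ 2.5445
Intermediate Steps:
(3400 + 26259)/(11742 + t(-11, -75)) = (3400 + 26259)/(11742 + (-11 - 75)) = 29659/(11742 - 86) = 29659/11656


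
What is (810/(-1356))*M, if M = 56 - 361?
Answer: 41175/226 ≈ 182.19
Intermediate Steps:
M = -305
(810/(-1356))*M = (810/(-1356))*(-305) = (810*(-1/1356))*(-305) = -135/226*(-305) = 41175/226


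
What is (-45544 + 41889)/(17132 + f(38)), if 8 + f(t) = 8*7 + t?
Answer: -3655/17218 ≈ -0.21228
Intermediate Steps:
f(t) = 48 + t (f(t) = -8 + (8*7 + t) = -8 + (56 + t) = 48 + t)
(-45544 + 41889)/(17132 + f(38)) = (-45544 + 41889)/(17132 + (48 + 38)) = -3655/(17132 + 86) = -3655/17218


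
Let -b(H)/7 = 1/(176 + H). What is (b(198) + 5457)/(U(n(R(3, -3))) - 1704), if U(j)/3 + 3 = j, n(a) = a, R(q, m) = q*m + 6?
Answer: -2040911/644028 ≈ -3.1690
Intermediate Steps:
R(q, m) = 6 + m*q (R(q, m) = m*q + 6 = 6 + m*q)
U(j) = -9 + 3*j
b(H) = -7/(176 + H)
(b(198) + 5457)/(U(n(R(3, -3))) - 1704) = (-7/(176 + 198) + 5457)/((-9 + 3*(6 - 3*3)) - 1704) = (-7/374 + 5457)/((-9 + 3*(6 - 9)) - 1704) = (-7*1/374 + 5457)/((-9 + 3*(-3)) - 1704) = (-7/374 + 5457)/((-9 - 9) - 1704) = 2040911/(374*(-18 - 1704)) = (2040911/374)/(-1722) = (2040911/374)*(-1/1722) = -2040911/644028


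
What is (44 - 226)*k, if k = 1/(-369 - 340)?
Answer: 182/709 ≈ 0.25670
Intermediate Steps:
k = -1/709 (k = 1/(-709) = -1/709 ≈ -0.0014104)
(44 - 226)*k = (44 - 226)*(-1/709) = -182*(-1/709) = 182/709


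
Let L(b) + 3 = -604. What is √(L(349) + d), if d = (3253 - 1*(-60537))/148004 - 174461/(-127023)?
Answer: I*√53474577663082156827090/9399956046 ≈ 24.601*I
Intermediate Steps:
L(b) = -607 (L(b) = -3 - 604 = -607)
d = 16961861507/9399956046 (d = (3253 + 60537)*(1/148004) - 174461*(-1/127023) = 63790*(1/148004) + 174461/127023 = 31895/74002 + 174461/127023 = 16961861507/9399956046 ≈ 1.8045)
√(L(349) + d) = √(-607 + 16961861507/9399956046) = √(-5688811458415/9399956046) = I*√53474577663082156827090/9399956046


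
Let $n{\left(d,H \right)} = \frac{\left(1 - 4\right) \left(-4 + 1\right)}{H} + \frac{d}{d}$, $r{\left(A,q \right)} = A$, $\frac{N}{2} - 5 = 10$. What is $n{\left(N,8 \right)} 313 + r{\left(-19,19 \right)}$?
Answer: $\frac{5169}{8} \approx 646.13$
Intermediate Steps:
$N = 30$ ($N = 10 + 2 \cdot 10 = 10 + 20 = 30$)
$n{\left(d,H \right)} = 1 + \frac{9}{H}$ ($n{\left(d,H \right)} = \frac{\left(-3\right) \left(-3\right)}{H} + 1 = \frac{9}{H} + 1 = 1 + \frac{9}{H}$)
$n{\left(N,8 \right)} 313 + r{\left(-19,19 \right)} = \frac{9 + 8}{8} \cdot 313 - 19 = \frac{1}{8} \cdot 17 \cdot 313 - 19 = \frac{17}{8} \cdot 313 - 19 = \frac{5321}{8} - 19 = \frac{5169}{8}$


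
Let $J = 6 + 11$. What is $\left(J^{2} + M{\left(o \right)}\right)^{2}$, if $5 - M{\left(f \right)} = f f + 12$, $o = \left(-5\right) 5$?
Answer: $117649$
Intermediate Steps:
$J = 17$
$o = -25$
$M{\left(f \right)} = -7 - f^{2}$ ($M{\left(f \right)} = 5 - \left(f f + 12\right) = 5 - \left(f^{2} + 12\right) = 5 - \left(12 + f^{2}\right) = -7 - f^{2}$)
$\left(J^{2} + M{\left(o \right)}\right)^{2} = \left(17^{2} - 632\right)^{2} = \left(289 - 632\right)^{2} = \left(-343\right)^{2} = 117649$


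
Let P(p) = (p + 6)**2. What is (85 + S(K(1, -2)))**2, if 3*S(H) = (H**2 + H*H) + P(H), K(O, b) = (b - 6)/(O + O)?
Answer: 9409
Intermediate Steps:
P(p) = (6 + p)**2
K(O, b) = (-6 + b)/(2*O) (K(O, b) = (-6 + b)/((2*O)) = (-6 + b)*(1/(2*O)) = (-6 + b)/(2*O))
S(H) = (6 + H)**2/3 + 2*H**2/3 (S(H) = ((H**2 + H*H) + (6 + H)**2)/3 = ((H**2 + H**2) + (6 + H)**2)/3 = (2*H**2 + (6 + H)**2)/3 = ((6 + H)**2 + 2*H**2)/3 = (6 + H)**2/3 + 2*H**2/3)
(85 + S(K(1, -2)))**2 = (85 + (12 + ((1/2)*(-6 - 2)/1)**2 + 4*((1/2)*(-6 - 2)/1)))**2 = (85 + (12 + ((1/2)*1*(-8))**2 + 4*((1/2)*1*(-8))))**2 = (85 + (12 + (-4)**2 + 4*(-4)))**2 = (85 + (12 + 16 - 16))**2 = (85 + 12)**2 = 97**2 = 9409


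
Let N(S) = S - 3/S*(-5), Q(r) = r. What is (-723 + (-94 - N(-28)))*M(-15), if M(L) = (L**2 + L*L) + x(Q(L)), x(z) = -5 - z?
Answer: -2538855/7 ≈ -3.6269e+5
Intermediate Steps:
N(S) = S + 15/S
M(L) = -5 - L + 2*L**2 (M(L) = (L**2 + L*L) + (-5 - L) = (L**2 + L**2) + (-5 - L) = 2*L**2 + (-5 - L) = -5 - L + 2*L**2)
(-723 + (-94 - N(-28)))*M(-15) = (-723 + (-94 - (-28 + 15/(-28))))*(-5 - 1*(-15) + 2*(-15)**2) = (-723 + (-94 - (-28 + 15*(-1/28))))*(-5 + 15 + 2*225) = (-723 + (-94 - (-28 - 15/28)))*(-5 + 15 + 450) = (-723 + (-94 - 1*(-799/28)))*460 = (-723 + (-94 + 799/28))*460 = (-723 - 1833/28)*460 = -22077/28*460 = -2538855/7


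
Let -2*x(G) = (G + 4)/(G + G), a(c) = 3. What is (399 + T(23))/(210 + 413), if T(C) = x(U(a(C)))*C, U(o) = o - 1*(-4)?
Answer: 10919/17444 ≈ 0.62595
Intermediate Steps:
U(o) = 4 + o (U(o) = o + 4 = 4 + o)
x(G) = -(4 + G)/(4*G) (x(G) = -(G + 4)/(2*(G + G)) = -(4 + G)/(2*(2*G)) = -(4 + G)*1/(2*G)/2 = -(4 + G)/(4*G))
T(C) = -11*C/28 (T(C) = ((-4 - (4 + 3))/(4*(4 + 3)))*C = ((1/4)*(-4 - 1*7)/7)*C = ((1/4)*(1/7)*(-4 - 7))*C = ((1/4)*(1/7)*(-11))*C = -11*C/28)
(399 + T(23))/(210 + 413) = (399 - 11/28*23)/(210 + 413) = (399 - 253/28)/623 = (10919/28)*(1/623) = 10919/17444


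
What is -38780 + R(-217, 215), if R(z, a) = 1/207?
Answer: -8027459/207 ≈ -38780.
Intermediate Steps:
R(z, a) = 1/207
-38780 + R(-217, 215) = -38780 + 1/207 = -8027459/207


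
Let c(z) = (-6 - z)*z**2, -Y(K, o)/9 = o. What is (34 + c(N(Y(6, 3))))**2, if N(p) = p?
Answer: 235407649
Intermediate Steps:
Y(K, o) = -9*o
c(z) = z**2*(-6 - z)
(34 + c(N(Y(6, 3))))**2 = (34 + (-9*3)**2*(-6 - (-9)*3))**2 = (34 + (-27)**2*(-6 - 1*(-27)))**2 = (34 + 729*(-6 + 27))**2 = (34 + 729*21)**2 = (34 + 15309)**2 = 15343**2 = 235407649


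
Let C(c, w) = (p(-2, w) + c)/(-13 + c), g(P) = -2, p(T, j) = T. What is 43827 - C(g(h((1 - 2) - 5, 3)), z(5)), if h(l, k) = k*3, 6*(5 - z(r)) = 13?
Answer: 657401/15 ≈ 43827.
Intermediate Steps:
z(r) = 17/6 (z(r) = 5 - ⅙*13 = 5 - 13/6 = 17/6)
h(l, k) = 3*k
C(c, w) = (-2 + c)/(-13 + c)
43827 - C(g(h((1 - 2) - 5, 3)), z(5)) = 43827 - (-2 - 2)/(-13 - 2) = 43827 - (-4)/(-15) = 43827 - (-1)*(-4)/15 = 43827 - 1*4/15 = 43827 - 4/15 = 657401/15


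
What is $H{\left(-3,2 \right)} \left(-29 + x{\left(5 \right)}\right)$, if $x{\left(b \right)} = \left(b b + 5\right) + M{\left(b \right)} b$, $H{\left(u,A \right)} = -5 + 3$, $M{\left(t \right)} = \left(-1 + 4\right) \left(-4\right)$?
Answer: $118$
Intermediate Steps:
$M{\left(t \right)} = -12$ ($M{\left(t \right)} = 3 \left(-4\right) = -12$)
$H{\left(u,A \right)} = -2$
$x{\left(b \right)} = 5 + b^{2} - 12 b$ ($x{\left(b \right)} = \left(b b + 5\right) - 12 b = \left(b^{2} + 5\right) - 12 b = \left(5 + b^{2}\right) - 12 b = 5 + b^{2} - 12 b$)
$H{\left(-3,2 \right)} \left(-29 + x{\left(5 \right)}\right) = - 2 \left(-29 + \left(5 + 5^{2} - 60\right)\right) = - 2 \left(-29 + \left(5 + 25 - 60\right)\right) = - 2 \left(-29 - 30\right) = \left(-2\right) \left(-59\right) = 118$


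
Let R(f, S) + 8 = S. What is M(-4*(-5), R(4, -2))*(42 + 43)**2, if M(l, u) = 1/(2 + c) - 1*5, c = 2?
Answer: -137275/4 ≈ -34319.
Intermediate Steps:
R(f, S) = -8 + S
M(l, u) = -19/4 (M(l, u) = 1/(2 + 2) - 1*5 = 1/4 - 5 = -19/4)
M(-4*(-5), R(4, -2))*(42 + 43)**2 = -19*(42 + 43)**2/4 = -19/4*85**2 = -19/4*7225 = -137275/4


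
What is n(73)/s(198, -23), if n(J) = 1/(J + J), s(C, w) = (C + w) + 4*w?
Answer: 1/12118 ≈ 8.2522e-5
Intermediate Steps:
s(C, w) = C + 5*w
n(J) = 1/(2*J)
n(73)/s(198, -23) = ((½)/73)/(198 + 5*(-23)) = ((½)*(1/73))/(198 - 115) = (1/146)/83 = (1/146)*(1/83) = 1/12118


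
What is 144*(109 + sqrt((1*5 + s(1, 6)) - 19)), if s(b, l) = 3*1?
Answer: 15696 + 144*I*sqrt(11) ≈ 15696.0 + 477.59*I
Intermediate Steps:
s(b, l) = 3
144*(109 + sqrt((1*5 + s(1, 6)) - 19)) = 144*(109 + sqrt((1*5 + 3) - 19)) = 144*(109 + sqrt((5 + 3) - 19)) = 144*(109 + sqrt(8 - 19)) = 144*(109 + sqrt(-11)) = 144*(109 + I*sqrt(11)) = 15696 + 144*I*sqrt(11)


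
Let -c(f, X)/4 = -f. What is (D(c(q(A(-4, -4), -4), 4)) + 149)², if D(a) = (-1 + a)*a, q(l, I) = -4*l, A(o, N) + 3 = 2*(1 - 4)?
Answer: 430189081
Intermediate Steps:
A(o, N) = -9 (A(o, N) = -3 + 2*(1 - 4) = -3 + 2*(-3) = -3 - 6 = -9)
c(f, X) = 4*f (c(f, X) = -(-4)*f = 4*f)
D(a) = a*(-1 + a)
(D(c(q(A(-4, -4), -4), 4)) + 149)² = ((4*(-4*(-9)))*(-1 + 4*(-4*(-9))) + 149)² = ((4*36)*(-1 + 4*36) + 149)² = (144*(-1 + 144) + 149)² = (144*143 + 149)² = (20592 + 149)² = 20741² = 430189081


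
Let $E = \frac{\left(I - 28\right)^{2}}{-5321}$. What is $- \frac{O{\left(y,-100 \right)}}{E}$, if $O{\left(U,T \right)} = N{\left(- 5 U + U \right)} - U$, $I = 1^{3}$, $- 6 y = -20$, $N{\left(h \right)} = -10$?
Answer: $- \frac{212840}{2187} \approx -97.321$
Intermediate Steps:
$y = \frac{10}{3}$ ($y = \left(- \frac{1}{6}\right) \left(-20\right) = \frac{10}{3} \approx 3.3333$)
$I = 1$
$O{\left(U,T \right)} = -10 - U$
$E = - \frac{729}{5321}$ ($E = \frac{\left(1 - 28\right)^{2}}{-5321} = \left(-27\right)^{2} \left(- \frac{1}{5321}\right) = 729 \left(- \frac{1}{5321}\right) = - \frac{729}{5321} \approx -0.137$)
$- \frac{O{\left(y,-100 \right)}}{E} = - \frac{-10 - \frac{10}{3}}{- \frac{729}{5321}} = - \frac{\left(-10 - \frac{10}{3}\right) \left(-5321\right)}{729} = - \frac{\left(-40\right) \left(-5321\right)}{3 \cdot 729} = \left(-1\right) \frac{212840}{2187} = - \frac{212840}{2187}$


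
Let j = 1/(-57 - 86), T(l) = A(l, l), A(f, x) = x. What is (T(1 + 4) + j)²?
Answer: 509796/20449 ≈ 24.930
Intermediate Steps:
T(l) = l
j = -1/143 (j = 1/(-143) = -1/143 ≈ -0.0069930)
(T(1 + 4) + j)² = ((1 + 4) - 1/143)² = (5 - 1/143)² = (714/143)² = 509796/20449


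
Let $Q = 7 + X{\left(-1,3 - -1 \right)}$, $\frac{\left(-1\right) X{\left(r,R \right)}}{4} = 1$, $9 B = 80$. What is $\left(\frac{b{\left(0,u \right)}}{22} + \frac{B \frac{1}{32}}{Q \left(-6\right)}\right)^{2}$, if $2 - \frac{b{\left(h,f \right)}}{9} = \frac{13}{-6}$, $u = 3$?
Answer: $\frac{2265025}{793881} \approx 2.8531$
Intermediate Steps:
$B = \frac{80}{9}$ ($B = \frac{1}{9} \cdot 80 = \frac{80}{9} \approx 8.8889$)
$X{\left(r,R \right)} = -4$ ($X{\left(r,R \right)} = \left(-4\right) 1 = -4$)
$b{\left(h,f \right)} = \frac{75}{2}$ ($b{\left(h,f \right)} = 18 - 9 \frac{13}{-6} = 18 - 9 \cdot 13 \left(- \frac{1}{6}\right) = 18 - - \frac{39}{2} = 18 + \frac{39}{2} = \frac{75}{2}$)
$Q = 3$ ($Q = 7 - 4 = 3$)
$\left(\frac{b{\left(0,u \right)}}{22} + \frac{B \frac{1}{32}}{Q \left(-6\right)}\right)^{2} = \left(\frac{75}{2 \cdot 22} + \frac{\frac{80}{9} \cdot \frac{1}{32}}{3 \left(-6\right)}\right)^{2} = \left(\frac{75}{2} \cdot \frac{1}{22} + \frac{\frac{80}{9} \cdot \frac{1}{32}}{-18}\right)^{2} = \left(\frac{75}{44} + \frac{5}{18} \left(- \frac{1}{18}\right)\right)^{2} = \left(\frac{75}{44} - \frac{5}{324}\right)^{2} = \left(\frac{1505}{891}\right)^{2} = \frac{2265025}{793881}$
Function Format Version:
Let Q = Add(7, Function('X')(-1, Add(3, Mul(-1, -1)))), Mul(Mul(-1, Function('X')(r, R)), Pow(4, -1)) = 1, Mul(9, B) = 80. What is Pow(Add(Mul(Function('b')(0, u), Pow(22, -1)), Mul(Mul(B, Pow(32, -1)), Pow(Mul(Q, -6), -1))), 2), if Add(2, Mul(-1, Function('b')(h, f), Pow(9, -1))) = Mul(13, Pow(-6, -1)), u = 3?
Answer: Rational(2265025, 793881) ≈ 2.8531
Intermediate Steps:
B = Rational(80, 9) (B = Mul(Rational(1, 9), 80) = Rational(80, 9) ≈ 8.8889)
Function('X')(r, R) = -4 (Function('X')(r, R) = Mul(-4, 1) = -4)
Function('b')(h, f) = Rational(75, 2) (Function('b')(h, f) = Add(18, Mul(-9, Mul(13, Pow(-6, -1)))) = Add(18, Mul(-9, Mul(13, Rational(-1, 6)))) = Add(18, Mul(-9, Rational(-13, 6))) = Add(18, Rational(39, 2)) = Rational(75, 2))
Q = 3 (Q = Add(7, -4) = 3)
Pow(Add(Mul(Function('b')(0, u), Pow(22, -1)), Mul(Mul(B, Pow(32, -1)), Pow(Mul(Q, -6), -1))), 2) = Pow(Add(Mul(Rational(75, 2), Pow(22, -1)), Mul(Mul(Rational(80, 9), Pow(32, -1)), Pow(Mul(3, -6), -1))), 2) = Pow(Add(Mul(Rational(75, 2), Rational(1, 22)), Mul(Mul(Rational(80, 9), Rational(1, 32)), Pow(-18, -1))), 2) = Pow(Add(Rational(75, 44), Mul(Rational(5, 18), Rational(-1, 18))), 2) = Pow(Add(Rational(75, 44), Rational(-5, 324)), 2) = Pow(Rational(1505, 891), 2) = Rational(2265025, 793881)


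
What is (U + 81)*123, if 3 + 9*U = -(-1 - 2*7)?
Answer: 10127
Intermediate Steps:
U = 4/3 (U = -1/3 + (-(-1 - 2*7))/9 = -1/3 + (-(-1 - 14))/9 = -1/3 + (-1*(-15))/9 = -1/3 + (1/9)*15 = -1/3 + 5/3 = 4/3 ≈ 1.3333)
(U + 81)*123 = (4/3 + 81)*123 = (247/3)*123 = 10127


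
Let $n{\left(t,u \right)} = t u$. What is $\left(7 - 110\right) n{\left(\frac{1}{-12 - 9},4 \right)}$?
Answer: $\frac{412}{21} \approx 19.619$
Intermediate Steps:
$\left(7 - 110\right) n{\left(\frac{1}{-12 - 9},4 \right)} = \left(7 - 110\right) \frac{1}{-12 - 9} \cdot 4 = - 103 \frac{1}{-21} \cdot 4 = - 103 \left(\left(- \frac{1}{21}\right) 4\right) = \left(-103\right) \left(- \frac{4}{21}\right) = \frac{412}{21}$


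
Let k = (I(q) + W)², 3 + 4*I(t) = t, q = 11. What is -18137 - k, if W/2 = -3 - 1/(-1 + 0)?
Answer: -18141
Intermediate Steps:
I(t) = -¾ + t/4
W = -4 (W = 2*(-3 - 1/(-1 + 0)) = 2*(-3 - 1/(-1)) = 2*(-3 - 1*(-1)) = 2*(-3 + 1) = 2*(-2) = -4)
k = 4 (k = ((-¾ + (¼)*11) - 4)² = ((-¾ + 11/4) - 4)² = (2 - 4)² = (-2)² = 4)
-18137 - k = -18137 - 1*4 = -18137 - 4 = -18141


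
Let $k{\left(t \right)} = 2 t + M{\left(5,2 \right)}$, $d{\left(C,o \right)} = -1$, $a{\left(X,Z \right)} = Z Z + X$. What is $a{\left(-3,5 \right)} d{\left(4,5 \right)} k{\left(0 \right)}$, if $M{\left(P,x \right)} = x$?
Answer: $-44$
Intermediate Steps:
$a{\left(X,Z \right)} = X + Z^{2}$ ($a{\left(X,Z \right)} = Z^{2} + X = X + Z^{2}$)
$k{\left(t \right)} = 2 + 2 t$ ($k{\left(t \right)} = 2 t + 2 = 2 + 2 t$)
$a{\left(-3,5 \right)} d{\left(4,5 \right)} k{\left(0 \right)} = \left(-3 + 5^{2}\right) \left(-1\right) \left(2 + 2 \cdot 0\right) = \left(-3 + 25\right) \left(-1\right) \left(2 + 0\right) = 22 \left(-1\right) 2 = \left(-22\right) 2 = -44$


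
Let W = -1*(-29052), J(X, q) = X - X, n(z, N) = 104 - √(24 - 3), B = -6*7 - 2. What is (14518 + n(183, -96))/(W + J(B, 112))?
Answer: 2437/4842 - √21/29052 ≈ 0.50315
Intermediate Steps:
B = -44 (B = -42 - 2 = -44)
n(z, N) = 104 - √21
J(X, q) = 0
W = 29052
(14518 + n(183, -96))/(W + J(B, 112)) = (14518 + (104 - √21))/(29052 + 0) = (14622 - √21)/29052 = (14622 - √21)*(1/29052) = 2437/4842 - √21/29052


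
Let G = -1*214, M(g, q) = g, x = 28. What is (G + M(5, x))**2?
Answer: 43681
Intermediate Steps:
G = -214
(G + M(5, x))**2 = (-214 + 5)**2 = (-209)**2 = 43681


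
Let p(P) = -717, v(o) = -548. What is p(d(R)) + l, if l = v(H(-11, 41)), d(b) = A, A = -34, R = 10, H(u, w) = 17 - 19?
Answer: -1265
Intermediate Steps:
H(u, w) = -2
d(b) = -34
l = -548
p(d(R)) + l = -717 - 548 = -1265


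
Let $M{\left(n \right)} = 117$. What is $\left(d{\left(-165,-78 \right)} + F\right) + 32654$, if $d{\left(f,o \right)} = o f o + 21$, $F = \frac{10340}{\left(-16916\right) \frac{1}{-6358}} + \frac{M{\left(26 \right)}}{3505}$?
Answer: $- \frac{14337923807382}{14822645} \approx -9.673 \cdot 10^{5}$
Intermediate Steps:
$F = \frac{57606676943}{14822645}$ ($F = \frac{10340}{\left(-16916\right) \frac{1}{-6358}} + \frac{117}{3505} = \frac{10340}{\left(-16916\right) \left(- \frac{1}{6358}\right)} + 117 \cdot \frac{1}{3505} = \frac{10340}{\frac{8458}{3179}} + \frac{117}{3505} = 10340 \cdot \frac{3179}{8458} + \frac{117}{3505} = \frac{16435430}{4229} + \frac{117}{3505} = \frac{57606676943}{14822645} \approx 3886.4$)
$d{\left(f,o \right)} = 21 + f o^{2}$ ($d{\left(f,o \right)} = f o o + 21 = f o^{2} + 21 = 21 + f o^{2}$)
$\left(d{\left(-165,-78 \right)} + F\right) + 32654 = \left(\left(21 - 165 \left(-78\right)^{2}\right) + \frac{57606676943}{14822645}\right) + 32654 = \left(\left(21 - 1003860\right) + \frac{57606676943}{14822645}\right) + 32654 = \left(-1003839 + \frac{57606676943}{14822645}\right) + 32654 = - \frac{14821942457212}{14822645} + 32654 = - \frac{14337923807382}{14822645}$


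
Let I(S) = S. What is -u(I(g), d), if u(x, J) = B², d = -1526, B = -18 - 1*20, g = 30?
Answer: -1444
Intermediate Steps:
B = -38 (B = -18 - 20 = -38)
u(x, J) = 1444 (u(x, J) = (-38)² = 1444)
-u(I(g), d) = -1*1444 = -1444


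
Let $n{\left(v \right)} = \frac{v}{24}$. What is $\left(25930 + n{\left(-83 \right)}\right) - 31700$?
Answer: $- \frac{138563}{24} \approx -5773.5$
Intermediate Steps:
$n{\left(v \right)} = \frac{v}{24}$ ($n{\left(v \right)} = v \frac{1}{24} = \frac{v}{24}$)
$\left(25930 + n{\left(-83 \right)}\right) - 31700 = \left(25930 + \frac{1}{24} \left(-83\right)\right) - 31700 = \left(25930 - \frac{83}{24}\right) - 31700 = \frac{622237}{24} - 31700 = - \frac{138563}{24}$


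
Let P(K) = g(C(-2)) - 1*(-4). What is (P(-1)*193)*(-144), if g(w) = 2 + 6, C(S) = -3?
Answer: -333504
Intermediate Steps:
g(w) = 8
P(K) = 12 (P(K) = 8 - 1*(-4) = 8 + 4 = 12)
(P(-1)*193)*(-144) = (12*193)*(-144) = 2316*(-144) = -333504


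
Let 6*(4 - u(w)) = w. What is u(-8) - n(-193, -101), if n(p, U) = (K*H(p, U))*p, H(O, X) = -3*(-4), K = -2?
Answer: -13880/3 ≈ -4626.7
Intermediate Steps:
u(w) = 4 - w/6
H(O, X) = 12
n(p, U) = -24*p (n(p, U) = (-2*12)*p = -24*p)
u(-8) - n(-193, -101) = (4 - ⅙*(-8)) - (-24)*(-193) = (4 + 4/3) - 1*4632 = 16/3 - 4632 = -13880/3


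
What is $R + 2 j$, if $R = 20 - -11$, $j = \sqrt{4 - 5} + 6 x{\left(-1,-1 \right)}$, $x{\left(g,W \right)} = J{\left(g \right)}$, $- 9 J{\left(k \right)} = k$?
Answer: $\frac{97}{3} + 2 i \approx 32.333 + 2.0 i$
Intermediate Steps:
$J{\left(k \right)} = - \frac{k}{9}$
$x{\left(g,W \right)} = - \frac{g}{9}$
$j = \frac{2}{3} + i$ ($j = \sqrt{4 - 5} + 6 \left(\left(- \frac{1}{9}\right) \left(-1\right)\right) = \sqrt{-1} + 6 \cdot \frac{1}{9} = i + \frac{2}{3} = \frac{2}{3} + i \approx 0.66667 + 1.0 i$)
$R = 31$ ($R = 20 + 11 = 31$)
$R + 2 j = 31 + 2 \left(\frac{2}{3} + i\right) = 31 + \left(\frac{4}{3} + 2 i\right) = \frac{97}{3} + 2 i$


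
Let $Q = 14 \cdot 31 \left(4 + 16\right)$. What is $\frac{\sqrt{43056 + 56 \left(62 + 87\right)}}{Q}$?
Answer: $\frac{\sqrt{514}}{868} \approx 0.026119$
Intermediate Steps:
$Q = 8680$ ($Q = 434 \cdot 20 = 8680$)
$\frac{\sqrt{43056 + 56 \left(62 + 87\right)}}{Q} = \frac{\sqrt{43056 + 56 \left(62 + 87\right)}}{8680} = \sqrt{43056 + 56 \cdot 149} \cdot \frac{1}{8680} = \sqrt{43056 + 8344} \cdot \frac{1}{8680} = \sqrt{51400} \cdot \frac{1}{8680} = 10 \sqrt{514} \cdot \frac{1}{8680} = \frac{\sqrt{514}}{868}$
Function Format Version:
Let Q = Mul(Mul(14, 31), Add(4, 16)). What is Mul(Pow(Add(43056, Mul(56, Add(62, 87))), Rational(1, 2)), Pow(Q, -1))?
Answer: Mul(Rational(1, 868), Pow(514, Rational(1, 2))) ≈ 0.026119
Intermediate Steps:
Q = 8680 (Q = Mul(434, 20) = 8680)
Mul(Pow(Add(43056, Mul(56, Add(62, 87))), Rational(1, 2)), Pow(Q, -1)) = Mul(Pow(Add(43056, Mul(56, Add(62, 87))), Rational(1, 2)), Pow(8680, -1)) = Mul(Pow(Add(43056, Mul(56, 149)), Rational(1, 2)), Rational(1, 8680)) = Mul(Pow(Add(43056, 8344), Rational(1, 2)), Rational(1, 8680)) = Mul(Pow(51400, Rational(1, 2)), Rational(1, 8680)) = Mul(Mul(10, Pow(514, Rational(1, 2))), Rational(1, 8680)) = Mul(Rational(1, 868), Pow(514, Rational(1, 2)))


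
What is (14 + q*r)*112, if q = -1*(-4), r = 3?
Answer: 2912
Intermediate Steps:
q = 4
(14 + q*r)*112 = (14 + 4*3)*112 = (14 + 12)*112 = 26*112 = 2912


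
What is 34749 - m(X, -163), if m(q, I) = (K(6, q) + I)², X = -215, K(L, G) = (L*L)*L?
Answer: 31940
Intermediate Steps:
K(L, G) = L³ (K(L, G) = L²*L = L³)
m(q, I) = (216 + I)² (m(q, I) = (6³ + I)² = (216 + I)²)
34749 - m(X, -163) = 34749 - (216 - 163)² = 34749 - 1*53² = 34749 - 1*2809 = 34749 - 2809 = 31940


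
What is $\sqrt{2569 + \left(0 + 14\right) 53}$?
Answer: $\sqrt{3311} \approx 57.541$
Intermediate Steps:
$\sqrt{2569 + \left(0 + 14\right) 53} = \sqrt{2569 + 14 \cdot 53} = \sqrt{2569 + 742} = \sqrt{3311}$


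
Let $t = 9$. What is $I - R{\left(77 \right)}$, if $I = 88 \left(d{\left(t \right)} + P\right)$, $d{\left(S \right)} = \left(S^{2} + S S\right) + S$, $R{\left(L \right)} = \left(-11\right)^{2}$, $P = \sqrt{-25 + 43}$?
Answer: $14927 + 264 \sqrt{2} \approx 15300.0$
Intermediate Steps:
$P = 3 \sqrt{2}$ ($P = \sqrt{18} = 3 \sqrt{2} \approx 4.2426$)
$R{\left(L \right)} = 121$
$d{\left(S \right)} = S + 2 S^{2}$ ($d{\left(S \right)} = \left(S^{2} + S^{2}\right) + S = 2 S^{2} + S = S + 2 S^{2}$)
$I = 15048 + 264 \sqrt{2}$ ($I = 88 \left(9 \left(1 + 2 \cdot 9\right) + 3 \sqrt{2}\right) = 88 \left(9 \left(1 + 18\right) + 3 \sqrt{2}\right) = 88 \left(9 \cdot 19 + 3 \sqrt{2}\right) = 88 \left(171 + 3 \sqrt{2}\right) = 15048 + 264 \sqrt{2} \approx 15421.0$)
$I - R{\left(77 \right)} = \left(15048 + 264 \sqrt{2}\right) - 121 = 14927 + 264 \sqrt{2}$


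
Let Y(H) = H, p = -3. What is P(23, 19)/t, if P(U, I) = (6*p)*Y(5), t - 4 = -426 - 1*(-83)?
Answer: 30/113 ≈ 0.26549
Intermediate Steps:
t = -339 (t = 4 + (-426 - 1*(-83)) = 4 + (-426 + 83) = 4 - 343 = -339)
P(U, I) = -90 (P(U, I) = (6*(-3))*5 = -18*5 = -90)
P(23, 19)/t = -90/(-339) = -90*(-1/339) = 30/113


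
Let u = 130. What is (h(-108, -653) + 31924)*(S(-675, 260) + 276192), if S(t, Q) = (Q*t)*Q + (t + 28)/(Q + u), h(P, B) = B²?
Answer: -8106987580546411/390 ≈ -2.0787e+13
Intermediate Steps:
S(t, Q) = t*Q² + (28 + t)/(130 + Q) (S(t, Q) = (Q*t)*Q + (t + 28)/(Q + 130) = t*Q² + (28 + t)/(130 + Q))
(h(-108, -653) + 31924)*(S(-675, 260) + 276192) = ((-653)² + 31924)*((28 - 675 - 675*260³ + 130*(-675)*260²)/(130 + 260) + 276192) = (426409 + 31924)*((28 - 675 - 675*17576000 + 130*(-675)*67600)/390 + 276192) = 458333*((28 - 675 - 11863800000 - 5931900000)/390 + 276192) = 458333*((1/390)*(-17795700647) + 276192) = 458333*(-17795700647/390 + 276192) = 458333*(-17687985767/390) = -8106987580546411/390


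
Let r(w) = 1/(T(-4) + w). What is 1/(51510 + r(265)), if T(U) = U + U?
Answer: 257/13238071 ≈ 1.9414e-5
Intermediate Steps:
T(U) = 2*U
r(w) = 1/(-8 + w) (r(w) = 1/(2*(-4) + w) = 1/(-8 + w))
1/(51510 + r(265)) = 1/(51510 + 1/(-8 + 265)) = 1/(51510 + 1/257) = 1/(13238071/257) = 257/13238071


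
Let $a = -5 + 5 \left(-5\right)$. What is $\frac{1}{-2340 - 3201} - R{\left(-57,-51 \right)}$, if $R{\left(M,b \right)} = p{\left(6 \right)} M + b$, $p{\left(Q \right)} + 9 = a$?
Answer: $- \frac{12035053}{5541} \approx -2172.0$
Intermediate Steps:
$a = -30$ ($a = -5 - 25 = -30$)
$p{\left(Q \right)} = -39$ ($p{\left(Q \right)} = -9 - 30 = -39$)
$R{\left(M,b \right)} = b - 39 M$ ($R{\left(M,b \right)} = - 39 M + b = b - 39 M$)
$\frac{1}{-2340 - 3201} - R{\left(-57,-51 \right)} = \frac{1}{-2340 - 3201} - \left(-51 - -2223\right) = \frac{1}{-5541} - \left(-51 + 2223\right) = - \frac{1}{5541} - 2172 = - \frac{12035053}{5541}$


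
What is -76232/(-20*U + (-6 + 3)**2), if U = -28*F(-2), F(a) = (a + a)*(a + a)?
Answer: -76232/8969 ≈ -8.4995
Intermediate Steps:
F(a) = 4*a**2 (F(a) = (2*a)*(2*a) = 4*a**2)
U = -448 (U = -112*(-2)**2 = -112*4 = -28*16 = -448)
-76232/(-20*U + (-6 + 3)**2) = -76232/(-20*(-448) + (-6 + 3)**2) = -76232/(8960 + (-3)**2) = -76232/(8960 + 9) = -76232/8969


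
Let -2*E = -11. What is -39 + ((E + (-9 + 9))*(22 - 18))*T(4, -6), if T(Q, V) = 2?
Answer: 5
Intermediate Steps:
E = 11/2 (E = -½*(-11) = 11/2 ≈ 5.5000)
-39 + ((E + (-9 + 9))*(22 - 18))*T(4, -6) = -39 + ((11/2 + (-9 + 9))*(22 - 18))*2 = -39 + ((11/2 + 0)*4)*2 = -39 + ((11/2)*4)*2 = -39 + 22*2 = -39 + 44 = 5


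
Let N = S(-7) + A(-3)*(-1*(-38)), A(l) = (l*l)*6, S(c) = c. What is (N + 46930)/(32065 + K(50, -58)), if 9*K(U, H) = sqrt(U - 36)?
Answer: 127201053375/83281302211 - 440775*sqrt(14)/83281302211 ≈ 1.5273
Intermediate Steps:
A(l) = 6*l**2 (A(l) = l**2*6 = 6*l**2)
K(U, H) = sqrt(-36 + U)/9 (K(U, H) = sqrt(U - 36)/9 = sqrt(-36 + U)/9)
N = 2045 (N = -7 + (6*(-3)**2)*(-1*(-38)) = -7 + (6*9)*38 = -7 + 54*38 = -7 + 2052 = 2045)
(N + 46930)/(32065 + K(50, -58)) = (2045 + 46930)/(32065 + sqrt(-36 + 50)/9) = 48975/(32065 + sqrt(14)/9)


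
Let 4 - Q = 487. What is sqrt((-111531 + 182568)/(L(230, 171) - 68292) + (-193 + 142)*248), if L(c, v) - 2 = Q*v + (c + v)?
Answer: I*sqrt(286422529023786)/150482 ≈ 112.47*I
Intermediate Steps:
Q = -483 (Q = 4 - 1*487 = 4 - 487 = -483)
L(c, v) = 2 + c - 482*v (L(c, v) = 2 + (-483*v + (c + v)) = 2 + (c - 482*v) = 2 + c - 482*v)
sqrt((-111531 + 182568)/(L(230, 171) - 68292) + (-193 + 142)*248) = sqrt((-111531 + 182568)/((2 + 230 - 482*171) - 68292) + (-193 + 142)*248) = sqrt(71037/((2 + 230 - 82422) - 68292) - 51*248) = sqrt(71037/(-82190 - 68292) - 12648) = sqrt(71037/(-150482) - 12648) = sqrt(71037*(-1/150482) - 12648) = sqrt(-71037/150482 - 12648) = sqrt(-1903367373/150482) = I*sqrt(286422529023786)/150482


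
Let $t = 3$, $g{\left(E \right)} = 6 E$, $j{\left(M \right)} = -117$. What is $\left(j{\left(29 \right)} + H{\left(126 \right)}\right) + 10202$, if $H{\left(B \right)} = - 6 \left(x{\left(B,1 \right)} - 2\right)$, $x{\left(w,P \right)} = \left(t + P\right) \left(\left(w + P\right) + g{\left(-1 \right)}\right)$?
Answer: $7193$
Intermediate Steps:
$x{\left(w,P \right)} = \left(3 + P\right) \left(-6 + P + w\right)$ ($x{\left(w,P \right)} = \left(3 + P\right) \left(\left(w + P\right) + 6 \left(-1\right)\right) = \left(3 + P\right) \left(\left(P + w\right) - 6\right) = \left(3 + P\right) \left(-6 + P + w\right)$)
$H{\left(B \right)} = 132 - 24 B$ ($H{\left(B \right)} = - 6 \left(\left(-18 + 1^{2} - 3 + 3 B + 1 B\right) - 2\right) = - 6 \left(\left(-18 + 1 - 3 + 3 B + B\right) - 2\right) = - 6 \left(\left(-20 + 4 B\right) - 2\right) = - 6 \left(-22 + 4 B\right) = 132 - 24 B$)
$\left(j{\left(29 \right)} + H{\left(126 \right)}\right) + 10202 = \left(-117 + \left(132 - 3024\right)\right) + 10202 = \left(-117 - 2892\right) + 10202 = -3009 + 10202 = 7193$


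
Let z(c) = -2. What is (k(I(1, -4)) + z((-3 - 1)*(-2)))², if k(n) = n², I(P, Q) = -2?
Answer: 4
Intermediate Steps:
(k(I(1, -4)) + z((-3 - 1)*(-2)))² = ((-2)² - 2)² = (4 - 2)² = 2² = 4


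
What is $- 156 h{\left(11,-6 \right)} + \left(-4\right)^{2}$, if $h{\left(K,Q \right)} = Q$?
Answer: $952$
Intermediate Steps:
$- 156 h{\left(11,-6 \right)} + \left(-4\right)^{2} = \left(-156\right) \left(-6\right) + \left(-4\right)^{2} = 936 + 16 = 952$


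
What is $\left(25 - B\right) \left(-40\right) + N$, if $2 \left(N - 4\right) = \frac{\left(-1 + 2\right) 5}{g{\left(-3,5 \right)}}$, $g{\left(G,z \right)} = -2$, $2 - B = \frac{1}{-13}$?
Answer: $- \frac{47537}{52} \approx -914.17$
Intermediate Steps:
$B = \frac{27}{13}$ ($B = 2 - \frac{1}{-13} = 2 - - \frac{1}{13} = 2 + \frac{1}{13} = \frac{27}{13} \approx 2.0769$)
$N = \frac{11}{4}$ ($N = 4 + \frac{\left(-1 + 2\right) 5 \frac{1}{-2}}{2} = 4 + \frac{1 \cdot 5 \left(- \frac{1}{2}\right)}{2} = 4 + \frac{5 \left(- \frac{1}{2}\right)}{2} = 4 + \frac{1}{2} \left(- \frac{5}{2}\right) = 4 - \frac{5}{4} = \frac{11}{4} \approx 2.75$)
$\left(25 - B\right) \left(-40\right) + N = \left(25 - \frac{27}{13}\right) \left(-40\right) + \frac{11}{4} = \frac{298}{13} \left(-40\right) + \frac{11}{4} = - \frac{11920}{13} + \frac{11}{4} = - \frac{47537}{52}$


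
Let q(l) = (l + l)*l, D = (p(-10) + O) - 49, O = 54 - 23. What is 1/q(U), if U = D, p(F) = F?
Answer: 1/1568 ≈ 0.00063775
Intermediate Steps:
O = 31
D = -28 (D = (-10 + 31) - 49 = 21 - 49 = -28)
U = -28
q(l) = 2*l**2 (q(l) = (2*l)*l = 2*l**2)
1/q(U) = 1/(2*(-28)**2) = 1/(2*784) = 1/1568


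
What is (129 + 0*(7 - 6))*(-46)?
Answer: -5934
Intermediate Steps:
(129 + 0*(7 - 6))*(-46) = (129 + 0*1)*(-46) = (129 + 0)*(-46) = 129*(-46) = -5934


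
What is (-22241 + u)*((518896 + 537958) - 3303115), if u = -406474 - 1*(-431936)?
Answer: -7235206681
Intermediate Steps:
u = 25462 (u = -406474 + 431936 = 25462)
(-22241 + u)*((518896 + 537958) - 3303115) = (-22241 + 25462)*((518896 + 537958) - 3303115) = 3221*(1056854 - 3303115) = 3221*(-2246261) = -7235206681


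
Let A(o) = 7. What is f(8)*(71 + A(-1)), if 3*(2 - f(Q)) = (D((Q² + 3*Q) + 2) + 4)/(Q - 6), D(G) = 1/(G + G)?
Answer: 18707/180 ≈ 103.93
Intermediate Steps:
D(G) = 1/(2*G)
f(Q) = 2 - (4 + 1/(2*(2 + Q² + 3*Q)))/(3*(-6 + Q)) (f(Q) = 2 - (1/(2*((Q² + 3*Q) + 2)) + 4)/(3*(Q - 6)) = 2 - (1/(2*(2 + Q² + 3*Q)) + 4)/(3*(-6 + Q)) = 2 - (4 + 1/(2*(2 + Q² + 3*Q)))/(3*(-6 + Q)))
f(8)*(71 + A(-1)) = ((-161 - 216*8 - 44*8² + 12*8³)/(6*(-12 + 8³ - 16*8 - 3*8²)))*(71 + 7) = ((-161 - 1728 - 44*64 + 12*512)/(6*(-12 + 512 - 128 - 3*64)))*78 = ((-161 - 1728 - 2816 + 6144)/(6*(-12 + 512 - 128 - 192)))*78 = ((⅙)*1439/180)*78 = ((⅙)*(1/180)*1439)*78 = (1439/1080)*78 = 18707/180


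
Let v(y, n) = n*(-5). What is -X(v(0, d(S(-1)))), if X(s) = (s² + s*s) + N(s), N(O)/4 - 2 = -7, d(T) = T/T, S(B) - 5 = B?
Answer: -30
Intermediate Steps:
S(B) = 5 + B
d(T) = 1
N(O) = -20 (N(O) = 8 + 4*(-7) = 8 - 28 = -20)
v(y, n) = -5*n
X(s) = -20 + 2*s² (X(s) = (s² + s*s) - 20 = (s² + s²) - 20 = 2*s² - 20 = -20 + 2*s²)
-X(v(0, d(S(-1)))) = -(-20 + 2*(-5*1)²) = -(-20 + 2*(-5)²) = -(-20 + 2*25) = -(-20 + 50) = -1*30 = -30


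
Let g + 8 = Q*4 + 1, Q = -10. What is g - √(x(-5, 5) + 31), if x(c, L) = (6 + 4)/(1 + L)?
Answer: -47 - 7*√6/3 ≈ -52.715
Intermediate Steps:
x(c, L) = 10/(1 + L)
g = -47 (g = -8 + (-10*4 + 1) = -8 + (-40 + 1) = -8 - 39 = -47)
g - √(x(-5, 5) + 31) = -47 - √(10/(1 + 5) + 31) = -47 - √(10/6 + 31) = -47 - √(10*(⅙) + 31) = -47 - √(5/3 + 31) = -47 - √(98/3) = -47 - 7*√6/3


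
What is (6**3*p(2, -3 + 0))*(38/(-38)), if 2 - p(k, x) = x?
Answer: -1080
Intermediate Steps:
p(k, x) = 2 - x
(6**3*p(2, -3 + 0))*(38/(-38)) = (6**3*(2 - (-3 + 0)))*(38/(-38)) = (216*(2 - 1*(-3)))*(38*(-1/38)) = (216*(2 + 3))*(-1) = (216*5)*(-1) = 1080*(-1) = -1080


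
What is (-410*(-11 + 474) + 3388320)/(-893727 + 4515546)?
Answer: 3198490/3621819 ≈ 0.88312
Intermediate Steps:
(-410*(-11 + 474) + 3388320)/(-893727 + 4515546) = (-410*463 + 3388320)/3621819 = (-189830 + 3388320)*(1/3621819) = 3198490*(1/3621819) = 3198490/3621819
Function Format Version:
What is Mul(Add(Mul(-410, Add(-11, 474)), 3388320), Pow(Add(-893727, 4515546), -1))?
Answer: Rational(3198490, 3621819) ≈ 0.88312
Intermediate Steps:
Mul(Add(Mul(-410, Add(-11, 474)), 3388320), Pow(Add(-893727, 4515546), -1)) = Mul(Add(Mul(-410, 463), 3388320), Pow(3621819, -1)) = Mul(Add(-189830, 3388320), Rational(1, 3621819)) = Mul(3198490, Rational(1, 3621819)) = Rational(3198490, 3621819)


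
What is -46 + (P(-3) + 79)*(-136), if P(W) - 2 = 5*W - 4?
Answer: -8478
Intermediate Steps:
P(W) = -2 + 5*W (P(W) = 2 + (5*W - 4) = 2 + (-4 + 5*W) = -2 + 5*W)
-46 + (P(-3) + 79)*(-136) = -46 + ((-2 + 5*(-3)) + 79)*(-136) = -46 + ((-2 - 15) + 79)*(-136) = -46 + (-17 + 79)*(-136) = -46 + 62*(-136) = -46 - 8432 = -8478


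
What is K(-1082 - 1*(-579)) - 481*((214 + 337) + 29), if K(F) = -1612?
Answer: -280592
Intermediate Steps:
K(-1082 - 1*(-579)) - 481*((214 + 337) + 29) = -1612 - 481*((214 + 337) + 29) = -1612 - 481*(551 + 29) = -1612 - 481*580 = -1612 - 1*278980 = -1612 - 278980 = -280592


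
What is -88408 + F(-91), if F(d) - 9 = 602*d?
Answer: -143181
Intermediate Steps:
F(d) = 9 + 602*d
-88408 + F(-91) = -88408 + (9 + 602*(-91)) = -88408 + (9 - 54782) = -88408 - 54773 = -143181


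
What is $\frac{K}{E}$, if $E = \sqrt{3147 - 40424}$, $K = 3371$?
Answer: $- \frac{3371 i \sqrt{37277}}{37277} \approx - 17.46 i$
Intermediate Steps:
$E = i \sqrt{37277}$ ($E = \sqrt{-37277} = i \sqrt{37277} \approx 193.07 i$)
$\frac{K}{E} = \frac{3371}{i \sqrt{37277}} = 3371 \left(- \frac{i \sqrt{37277}}{37277}\right) = - \frac{3371 i \sqrt{37277}}{37277}$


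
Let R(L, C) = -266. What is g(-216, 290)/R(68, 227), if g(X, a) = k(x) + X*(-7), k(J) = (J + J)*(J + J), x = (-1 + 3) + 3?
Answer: -806/133 ≈ -6.0602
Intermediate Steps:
x = 5 (x = 2 + 3 = 5)
k(J) = 4*J² (k(J) = (2*J)*(2*J) = 4*J²)
g(X, a) = 100 - 7*X (g(X, a) = 4*5² + X*(-7) = 4*25 - 7*X = 100 - 7*X)
g(-216, 290)/R(68, 227) = (100 - 7*(-216))/(-266) = (100 + 1512)*(-1/266) = 1612*(-1/266) = -806/133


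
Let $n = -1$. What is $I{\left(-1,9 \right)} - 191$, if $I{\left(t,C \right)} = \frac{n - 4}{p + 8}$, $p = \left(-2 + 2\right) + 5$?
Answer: $- \frac{2488}{13} \approx -191.38$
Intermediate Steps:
$p = 5$ ($p = 0 + 5 = 5$)
$I{\left(t,C \right)} = - \frac{5}{13}$ ($I{\left(t,C \right)} = \frac{-1 - 4}{5 + 8} = - \frac{5}{13}$)
$I{\left(-1,9 \right)} - 191 = - \frac{5}{13} - 191 = - \frac{2488}{13}$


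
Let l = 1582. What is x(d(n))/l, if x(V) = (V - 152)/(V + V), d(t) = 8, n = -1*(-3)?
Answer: -9/1582 ≈ -0.0056890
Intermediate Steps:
n = 3
x(V) = (-152 + V)/(2*V) (x(V) = (-152 + V)/((2*V)) = (-152 + V)*(1/(2*V)) = (-152 + V)/(2*V))
x(d(n))/l = ((½)*(-152 + 8)/8)/1582 = ((½)*(⅛)*(-144))*(1/1582) = -9*1/1582 = -9/1582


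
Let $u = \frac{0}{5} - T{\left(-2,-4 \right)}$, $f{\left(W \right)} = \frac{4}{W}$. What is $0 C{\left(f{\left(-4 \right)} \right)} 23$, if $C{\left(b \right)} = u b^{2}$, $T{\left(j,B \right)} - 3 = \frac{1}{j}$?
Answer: $0$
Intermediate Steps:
$T{\left(j,B \right)} = 3 + \frac{1}{j}$
$u = - \frac{5}{2}$ ($u = \frac{0}{5} - \left(3 + \frac{1}{-2}\right) = 0 \cdot \frac{1}{5} - \left(3 - \frac{1}{2}\right) = 0 - \frac{5}{2} = - \frac{5}{2} \approx -2.5$)
$C{\left(b \right)} = - \frac{5 b^{2}}{2}$
$0 C{\left(f{\left(-4 \right)} \right)} 23 = 0 \left(- \frac{5 \left(\frac{4}{-4}\right)^{2}}{2}\right) 23 = 0 \left(- \frac{5 \left(4 \left(- \frac{1}{4}\right)\right)^{2}}{2}\right) 23 = 0 \left(- \frac{5 \left(-1\right)^{2}}{2}\right) 23 = 0 \left(\left(- \frac{5}{2}\right) 1\right) 23 = 0 \left(- \frac{5}{2}\right) 23 = 0 \cdot 23 = 0$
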